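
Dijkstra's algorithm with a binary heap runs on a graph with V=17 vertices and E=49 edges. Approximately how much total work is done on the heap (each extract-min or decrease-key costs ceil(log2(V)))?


Dijkstra with a binary heap: each vertex is extracted once, each edge may relax once.
Each heap operation costs O(log V).
V + E = 17 + 49 = 66
ceil(log2(17)) = 5 (since 2^4 = 16 < 17 <= 32 = 2^5)
Total heap work = (V+E) * ceil(log2(V)) = 66 * 5 = 330


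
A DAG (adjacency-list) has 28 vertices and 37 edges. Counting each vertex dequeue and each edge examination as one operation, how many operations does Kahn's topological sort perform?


V = 28 (vertex processing)
E = 37 (edge processing)
V + E = 28 + 37 = 65


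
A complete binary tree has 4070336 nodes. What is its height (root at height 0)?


In a complete binary tree, level k holds nodes 2^k .. 2^(k+1)-1 (1-indexed).
Height = floor(log2(n)) = floor(log2(4070336)) = 21
Check: 2^21 = 2097152 <= 4070336 < 4194304 = 2^22


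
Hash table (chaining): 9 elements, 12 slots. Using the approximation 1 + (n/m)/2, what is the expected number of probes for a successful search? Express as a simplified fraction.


Computing expected probes:
alpha = 9/12
= 1 + alpha/2
= 1 + 9/(2*12)
= (2*12 + 9) / (2*12)
= 33/24 = 11/8


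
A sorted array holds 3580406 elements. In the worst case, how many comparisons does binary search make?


Halving sequence: 3580406 -> 1790203 -> 895101 -> 447550 -> 223775 -> 111887 -> 55943 -> 27971 -> 13985 -> 6992 -> 3496 -> 1748 -> 874 -> 437 -> 218 -> 109 -> 54 -> 27 -> 13 -> 6 -> 3 -> 1
Number of halvings = 21
Max comparisons = 21 + 1 = 22


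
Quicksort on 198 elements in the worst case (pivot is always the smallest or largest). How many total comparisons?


In the worst case, each partition step picks the worst pivot:
  Partition 1: 197 comparisons (n-1 elements to compare)
  Partition 2: 196 comparisons
  Partition 3: 195 comparisons
  Partition 4: 194 comparisons
  Partition 5: 193 comparisons
  ...
  Last partition: 0 comparisons
Total = (n-1) + (n-2) + ... + 1 + 0 = n*(n-1)/2
= 198*197/2 = 19503


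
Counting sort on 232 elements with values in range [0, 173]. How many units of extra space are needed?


Output array size: 232 (to store sorted result)
Count array size: 174 (one slot per possible value, range 0 to 173)
Total extra space = 232 + 174 = 406


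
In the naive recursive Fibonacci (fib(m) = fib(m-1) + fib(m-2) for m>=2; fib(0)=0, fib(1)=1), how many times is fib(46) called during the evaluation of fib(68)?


Let N(m) = number of times fib(m) is called while evaluating fib(68).
N(68) = 1 (the initial call).
N(67) = 1 (only fib(68) calls it).
For 1 <= m <= 66: fib(m) is called by fib(m+1) and fib(m+2), so
  N(m) = N(m+1) + N(m+2).
fib(0) is called only by fib(2), so N(0) = N(2).
Walk down from m=68:
  N(68)=1, N(67)=1, N(66)=2, N(65)=3, N(64)=5, N(63)=8, N(62)=13, N(61)=21, N(60)=34, N(59)=55, N(58)=89, N(57)=144, N(56)=233, N(55)=377, N(54)=610, N(53)=987, N(52)=1597, N(51)=2584, N(50)=4181, N(49)=6765, N(48)=10946, N(47)=17711, N(46)=28657
N(46) = 28657


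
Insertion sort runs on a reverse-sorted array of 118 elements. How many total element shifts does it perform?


Sum of shifts = 1 + 2 + 3 + ... + 117
= 118 * 117 / 2
= 13806 / 2
= 6903


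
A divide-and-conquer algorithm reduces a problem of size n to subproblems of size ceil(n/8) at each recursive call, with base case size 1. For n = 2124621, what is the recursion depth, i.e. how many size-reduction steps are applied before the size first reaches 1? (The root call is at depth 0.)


Each step divides the size by 8 (rounding up); after k steps the size is ceil(n/8^k), which equals 1 exactly when 8^k >= n.
So the depth is the smallest k with 8^k >= 2124621, i.e. ceil(log_8(2124621)).
8^7 = 2097152 < 2124621 <= 16777216 = 8^8
Recursion depth = 8


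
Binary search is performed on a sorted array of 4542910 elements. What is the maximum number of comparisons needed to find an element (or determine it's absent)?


Binary search halves the search space each comparison:
  Step 1: search space = 4542910 -> 2271455
  Step 2: search space = 2271455 -> 1135727
  Step 3: search space = 1135727 -> 567863
  Step 4: search space = 567863 -> 283931
  Step 5: search space = 283931 -> 141965
  Step 6: search space = 141965 -> 70982
  Step 7: search space = 70982 -> 35491
  Step 8: search space = 35491 -> 17745
  Step 9: search space = 17745 -> 8872
  Step 10: search space = 8872 -> 4436
  Step 11: search space = 4436 -> 2218
  Step 12: search space = 2218 -> 1109
  Step 13: search space = 1109 -> 554
  Step 14: search space = 554 -> 277
  Step 15: search space = 277 -> 138
  Step 16: search space = 138 -> 69
  Step 17: search space = 69 -> 34
  Step 18: search space = 34 -> 17
  Step 19: search space = 17 -> 8
  Step 20: search space = 8 -> 4
  Step 21: search space = 4 -> 2
  Step 22: search space = 2 -> 1
  Step 23: search space = 1 (final check)
Maximum comparisons = floor(log2(4542910)) + 1 = 22 + 1 = 23


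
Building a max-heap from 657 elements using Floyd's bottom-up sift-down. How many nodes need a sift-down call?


In a heap of 657 elements (0-indexed array):
  Last element index: 656
  Parent of last element: floor((656 - 1) / 2) = 327
  Internal nodes: indices 0 to 327
  Count = floor(657/2) = 328


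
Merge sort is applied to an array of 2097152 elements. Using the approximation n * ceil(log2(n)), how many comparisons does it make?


Merge sort divides the array into halves recursively.
Number of levels = ceil(log2(2097152)) = 21
At each level, approximately n = 2097152 comparisons are needed for merging.
Total comparisons ~ n * ceil(log2(n)) = 2097152 * 21 = 44040192


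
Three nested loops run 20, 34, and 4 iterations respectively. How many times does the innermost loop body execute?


Loop 1 (outermost): 20 iterations
Loop 2 (middle): 34 iterations per outer
Loop 3 (innermost): 4 iterations per middle
Total = 20 * 34 * 4 = 2720


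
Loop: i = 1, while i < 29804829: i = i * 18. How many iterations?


i multiplies by 18 each step:
i = 1 -> 18 -> 324 -> 5832 -> 104976 -> 1889568 -> 34012224 (stop)
Iterations = ceil(log_18(29804829)) = 6


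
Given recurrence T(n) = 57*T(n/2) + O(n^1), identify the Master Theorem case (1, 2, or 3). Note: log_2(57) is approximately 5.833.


Master Theorem parameters: a=57, b=2, c=1
log_b(a) = 5.833
Compare b^c with a: 2^1 = 2 < 57, so c < log_b(a).
Comparing c=1 vs log_b(a)=5.833:
1 < 5.833 => Case 1
Result: T(n) = O(n^(log_2 57)) ~ O(n^5.833)
Master Theorem case = 1


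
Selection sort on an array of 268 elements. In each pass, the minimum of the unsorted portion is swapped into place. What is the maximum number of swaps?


Selection sort performs one swap per pass:
  Pass 1: find min in positions 0 to 267, swap with position 0
  Pass 2: find min in positions 1 to 267, swap with position 1
  Pass 3: find min in positions 2 to 267, swap with position 2
  Pass 4: find min in positions 3 to 267, swap with position 3
  Pass 5: find min in positions 4 to 267, swap with position 4
  ... (262 more passes)
Total passes (and swaps) = n - 1 = 268 - 1 = 267


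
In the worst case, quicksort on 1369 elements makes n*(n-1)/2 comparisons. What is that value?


Sum of comparisons per partition:
1368 + 1367 + ... + 1 + 0
= 1369 * (1369 - 1) / 2
= 1369 * 1368 / 2
= 936396


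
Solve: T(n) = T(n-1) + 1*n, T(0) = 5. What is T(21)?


Expanding the recurrence:
T(21) = T(20) + 1*21
       = T(19) + 1*20 + 1*21
       ...
       = T(0) + 1*(1 + 2 + ... + 21)
       = 5 + 1 * 21*22/2
       = 5 + 1 * 231
       = 5 + 231 = 236


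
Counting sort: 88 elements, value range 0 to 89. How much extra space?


n = 88 (output array)
k = 90 (count array for 90 distinct values)
Extra space = 88 + 90 = 178


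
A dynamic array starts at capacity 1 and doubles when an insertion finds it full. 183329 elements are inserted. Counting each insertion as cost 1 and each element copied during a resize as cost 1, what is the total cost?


n = 183329
Insertion costs: 183329
Resizes copy 1, 2, 4, ... up to the largest power of 2 that is <= n-1 = 183328, i.e. 131072.
Copy costs = 1 + 2 + 4 + 8 + 16 + 32 + 64 + 128 + 256 + 512 + 1024 + 2048 + 4096 + 8192 + 16384 + 32768 + 65536 + 131072 = 262143
Total = 183329 + 262143 = 445472


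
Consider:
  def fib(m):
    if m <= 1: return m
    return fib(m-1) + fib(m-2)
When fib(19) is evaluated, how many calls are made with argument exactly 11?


Let N(m) = number of times fib(m) is called while evaluating fib(19).
N(19) = 1 (the initial call).
N(18) = 1 (only fib(19) calls it).
For 1 <= m <= 17: fib(m) is called by fib(m+1) and fib(m+2), so
  N(m) = N(m+1) + N(m+2).
fib(0) is called only by fib(2), so N(0) = N(2).
Walk down from m=19:
  N(19)=1, N(18)=1, N(17)=2, N(16)=3, N(15)=5, N(14)=8, N(13)=13, N(12)=21, N(11)=34
N(11) = 34


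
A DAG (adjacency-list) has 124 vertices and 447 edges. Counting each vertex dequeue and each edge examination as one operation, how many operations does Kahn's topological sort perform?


V = 124 (vertex processing)
E = 447 (edge processing)
V + E = 124 + 447 = 571


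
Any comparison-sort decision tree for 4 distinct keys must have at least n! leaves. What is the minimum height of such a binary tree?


A binary decision tree of height h has at most 2^h leaves and needs at least n! of them, so h >= ceil(log2(n!)).
Compute 4! as a running product:
  x2 = 2, x3 = 6, x4 = 24
4! = 24
Bracket between powers of 2:
  2^4 = 16 < 24 <= 32 = 2^5
So ceil(log2(4!)) = 5


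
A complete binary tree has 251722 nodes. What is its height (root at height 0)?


In a complete binary tree, level k holds nodes 2^k .. 2^(k+1)-1 (1-indexed).
Height = floor(log2(n)) = floor(log2(251722)) = 17
Check: 2^17 = 131072 <= 251722 < 262144 = 2^18


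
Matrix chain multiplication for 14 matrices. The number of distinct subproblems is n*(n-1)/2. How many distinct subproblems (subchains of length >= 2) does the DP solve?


Subproblems are indexed by (i, j) where i < j.
Number of such pairs = n*(n-1)/2
= 14 * 13 / 2
= 91


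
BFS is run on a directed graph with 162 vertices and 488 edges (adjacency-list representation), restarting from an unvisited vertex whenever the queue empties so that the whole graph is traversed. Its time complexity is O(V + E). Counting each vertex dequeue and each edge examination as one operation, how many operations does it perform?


A full BFS traversal dequeues each vertex exactly once and examines each directed edge exactly once.
V = 162 (vertex processing cost)
E = 488 (edge examination cost)
Total operations proportional to V + E = 162 + 488 = 650


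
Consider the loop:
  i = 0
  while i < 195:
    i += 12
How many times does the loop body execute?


Starting at i = 0, each iteration adds 12.
Iterations until i >= 195:
  Iteration 1: i = 0 -> i = 12
  Iteration 2: i = 12 -> i = 24
  Iteration 3: i = 24 -> i = 36
  Iteration 4: i = 36 -> i = 48
  Iteration 5: i = 48 -> i = 60
  Iteration 6: i = 60 -> i = 72
  Iteration 7: i = 72 -> i = 84
  Iteration 8: i = 84 -> i = 96
  ... continuing ...
Total iterations = ceil(195/12) = 17


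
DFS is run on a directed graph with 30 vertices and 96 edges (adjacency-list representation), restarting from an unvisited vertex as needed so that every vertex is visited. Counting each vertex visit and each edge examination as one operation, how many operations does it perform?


A full DFS traversal processes each vertex exactly once (push/pop on stack).
Each directed edge is examined once.
V = 30, E = 96
V + E = 126


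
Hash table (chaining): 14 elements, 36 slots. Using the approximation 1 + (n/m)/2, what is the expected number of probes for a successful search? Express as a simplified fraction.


Computing expected probes:
alpha = 14/36
= 1 + alpha/2
= 1 + 14/(2*36)
= (2*36 + 14) / (2*36)
= 86/72 = 43/36


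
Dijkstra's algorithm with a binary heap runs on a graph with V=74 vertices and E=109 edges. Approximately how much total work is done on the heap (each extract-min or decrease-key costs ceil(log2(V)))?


Dijkstra with a binary heap: each vertex is extracted once, each edge may relax once.
Each heap operation costs O(log V).
V + E = 74 + 109 = 183
ceil(log2(74)) = 7 (since 2^6 = 64 < 74 <= 128 = 2^7)
Total heap work = (V+E) * ceil(log2(V)) = 183 * 7 = 1281


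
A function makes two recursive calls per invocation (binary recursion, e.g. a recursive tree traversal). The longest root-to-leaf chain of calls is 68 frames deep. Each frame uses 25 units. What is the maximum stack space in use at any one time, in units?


Binary recursion: the two calls run one after the other, so only one root-to-leaf chain of frames is on the stack at a time.
Maximum depth (longest chain) = 68 frames
Each frame = 25 units
Max stack space = 68 * 25 = 1700


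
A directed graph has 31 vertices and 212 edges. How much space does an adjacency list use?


Adjacency list: one list head per vertex + one entry per edge
Vertex heads: 31
Edge entries: 212
Total = 31 + 212 = 243


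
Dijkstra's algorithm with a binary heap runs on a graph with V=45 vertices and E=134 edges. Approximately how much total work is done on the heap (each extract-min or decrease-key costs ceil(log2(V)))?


Dijkstra with a binary heap: each vertex is extracted once, each edge may relax once.
Each heap operation costs O(log V).
V + E = 45 + 134 = 179
ceil(log2(45)) = 6 (since 2^5 = 32 < 45 <= 64 = 2^6)
Total heap work = (V+E) * ceil(log2(V)) = 179 * 6 = 1074


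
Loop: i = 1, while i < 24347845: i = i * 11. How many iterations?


i multiplies by 11 each step:
i = 1 -> 11 -> 121 -> 1331 -> 14641 -> 161051 -> 1771561 -> 19487171 -> 214358881 (stop)
Iterations = ceil(log_11(24347845)) = 8


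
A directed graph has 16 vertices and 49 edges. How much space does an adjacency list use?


Adjacency list: one list head per vertex + one entry per edge
Vertex heads: 16
Edge entries: 49
Total = 16 + 49 = 65


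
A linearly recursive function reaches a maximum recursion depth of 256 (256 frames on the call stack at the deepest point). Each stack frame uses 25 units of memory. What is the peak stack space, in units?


Maximum recursion depth = 256 frames
Memory per frame = 25 units
Total stack space = depth * frame_size
= 256 * 25 = 6400


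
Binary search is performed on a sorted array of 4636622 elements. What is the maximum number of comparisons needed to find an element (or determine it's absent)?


Binary search halves the search space each comparison:
  Step 1: search space = 4636622 -> 2318311
  Step 2: search space = 2318311 -> 1159155
  Step 3: search space = 1159155 -> 579577
  Step 4: search space = 579577 -> 289788
  Step 5: search space = 289788 -> 144894
  Step 6: search space = 144894 -> 72447
  Step 7: search space = 72447 -> 36223
  Step 8: search space = 36223 -> 18111
  Step 9: search space = 18111 -> 9055
  Step 10: search space = 9055 -> 4527
  Step 11: search space = 4527 -> 2263
  Step 12: search space = 2263 -> 1131
  Step 13: search space = 1131 -> 565
  Step 14: search space = 565 -> 282
  Step 15: search space = 282 -> 141
  Step 16: search space = 141 -> 70
  Step 17: search space = 70 -> 35
  Step 18: search space = 35 -> 17
  Step 19: search space = 17 -> 8
  Step 20: search space = 8 -> 4
  Step 21: search space = 4 -> 2
  Step 22: search space = 2 -> 1
  Step 23: search space = 1 (final check)
Maximum comparisons = floor(log2(4636622)) + 1 = 22 + 1 = 23


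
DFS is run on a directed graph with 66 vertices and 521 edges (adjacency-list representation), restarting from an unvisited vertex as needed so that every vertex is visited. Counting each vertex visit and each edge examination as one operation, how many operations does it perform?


A full DFS traversal processes each vertex exactly once (push/pop on stack).
Each directed edge is examined once.
V = 66, E = 521
V + E = 587


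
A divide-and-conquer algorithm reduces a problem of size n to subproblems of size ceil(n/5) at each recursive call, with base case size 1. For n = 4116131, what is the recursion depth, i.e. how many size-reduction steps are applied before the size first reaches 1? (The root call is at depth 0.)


Each step divides the size by 5 (rounding up); after k steps the size is ceil(n/5^k), which equals 1 exactly when 5^k >= n.
So the depth is the smallest k with 5^k >= 4116131, i.e. ceil(log_5(4116131)).
5^9 = 1953125 < 4116131 <= 9765625 = 5^10
Recursion depth = 10


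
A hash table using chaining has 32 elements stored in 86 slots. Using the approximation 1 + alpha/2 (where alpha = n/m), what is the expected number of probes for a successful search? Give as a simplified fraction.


Load factor alpha = n/m = 32/86
Expected probes = 1 + alpha/2 = 1 + 32/(2*86)
= 1 + 32/172
= 172/172 + 32/172
= 204/172
Simplify: 51/43


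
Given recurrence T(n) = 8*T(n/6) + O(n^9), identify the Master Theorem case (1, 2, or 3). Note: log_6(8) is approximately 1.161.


Master Theorem parameters: a=8, b=6, c=9
log_b(a) = 1.161
Compare b^c with a: 6^9 = 10077696 > 8, so c > log_b(a).
Comparing c=9 vs log_b(a)=1.161:
9 > 1.161 => Case 3
Result: T(n) = O(n^9)
Master Theorem case = 3


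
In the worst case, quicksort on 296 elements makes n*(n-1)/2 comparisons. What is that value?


Sum of comparisons per partition:
295 + 294 + ... + 1 + 0
= 296 * (296 - 1) / 2
= 296 * 295 / 2
= 43660


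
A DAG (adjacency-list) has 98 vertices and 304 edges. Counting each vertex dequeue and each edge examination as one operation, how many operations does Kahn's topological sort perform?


V = 98 (vertex processing)
E = 304 (edge processing)
V + E = 98 + 304 = 402


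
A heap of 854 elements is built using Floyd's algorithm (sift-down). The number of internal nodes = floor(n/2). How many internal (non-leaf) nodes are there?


Leaf nodes occupy roughly half the array.
Sift-down is called for each internal node, starting from the last one.
Internal nodes = floor(n/2) = floor(854/2) = 427


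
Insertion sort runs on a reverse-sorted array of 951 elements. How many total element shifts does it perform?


Sum of shifts = 1 + 2 + 3 + ... + 950
= 951 * 950 / 2
= 903450 / 2
= 451725


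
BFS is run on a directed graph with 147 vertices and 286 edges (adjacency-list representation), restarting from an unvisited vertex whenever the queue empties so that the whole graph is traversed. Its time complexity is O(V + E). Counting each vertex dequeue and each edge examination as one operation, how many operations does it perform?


A full BFS traversal dequeues each vertex exactly once and examines each directed edge exactly once.
V = 147 (vertex processing cost)
E = 286 (edge examination cost)
Total operations proportional to V + E = 147 + 286 = 433


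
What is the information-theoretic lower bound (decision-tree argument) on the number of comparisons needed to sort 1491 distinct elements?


A binary decision tree of height h has at most 2^h leaves and needs at least n! of them, so h >= ceil(log2(n!)).
1491! is far too large to multiply out, so use Stirling's series:
  ln(n!) ~ n ln n - n + (1/2) ln(2 pi n) + 1/(12n)  (error below 1/(360 n^3), negligible here)
  ln(1491) = 7.3072023
  n ln n = 1491 * 7.3072023 = 10895.0386
  (1/2) ln(2 pi * 1491) = (1/2) ln(9368.2293) = 4.5725
  1/(12*1491) = 0.0001
  ln(1491!) ~ 10895.0386 - 1491 + 4.5725 + 0.0001 = 9408.6112
Convert to base 2: log2(1491!) = 9408.6112 / ln 2 = 9408.6112 / 0.69314718 = 13573.7567
ceil(13573.7567) = 13574


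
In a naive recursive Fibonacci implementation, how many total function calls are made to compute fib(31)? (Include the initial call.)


Let C(m) = total calls to evaluate fib(m). Then C(0)=C(1)=1, and
C(m) = 1 + C(m-1) + C(m-2) for m >= 2.
Build the table (each entry = 1 + previous two):
  C(0) = 1
  C(1) = 1
  C(2) = 1 + 1 + 1 = 3
  C(3) = 1 + 3 + 1 = 5
  C(4) = 1 + 5 + 3 = 9
  C(5) = 1 + 9 + 5 = 15
  C(6) = 1 + 15 + 9 = 25
  C(7) = 1 + 25 + 15 = 41
  C(8) = 1 + 41 + 25 = 67
  C(9) = 1 + 67 + 41 = 109
  C(10) = 1 + 109 + 67 = 177
  C(11) = 1 + 177 + 109 = 287
  C(12) = 1 + 287 + 177 = 465
  C(13) = 1 + 465 + 287 = 753
  C(14) = 1 + 753 + 465 = 1219
  C(15) = 1 + 1219 + 753 = 1973
  C(16) = 1 + 1973 + 1219 = 3193
  C(17) = 1 + 3193 + 1973 = 5167
  C(18) = 1 + 5167 + 3193 = 8361
  C(19) = 1 + 8361 + 5167 = 13529
  C(20) = 1 + 13529 + 8361 = 21891
  C(21) = 1 + 21891 + 13529 = 35421
  C(22) = 1 + 35421 + 21891 = 57313
  C(23) = 1 + 57313 + 35421 = 92735
  C(24) = 1 + 92735 + 57313 = 150049
  C(25) = 1 + 150049 + 92735 = 242785
  C(26) = 1 + 242785 + 150049 = 392835
  C(27) = 1 + 392835 + 242785 = 635621
  C(28) = 1 + 635621 + 392835 = 1028457
  C(29) = 1 + 1028457 + 635621 = 1664079
  C(30) = 1 + 1664079 + 1028457 = 2692537
  C(31) = 1 + 2692537 + 1664079 = 4356617
Total calls for fib(31) = 4356617


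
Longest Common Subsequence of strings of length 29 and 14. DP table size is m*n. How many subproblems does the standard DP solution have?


DP table indexed by positions in both strings.
First string: 29 positions
Second string: 14 positions
Total = 29 * 14 = 406


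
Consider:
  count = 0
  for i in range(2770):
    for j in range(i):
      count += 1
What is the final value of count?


For each i, the inner loop runs i times:
  i=0: inner runs 0 times
  i=1: inner runs 1 time
  i=2: inner runs 2 times
  i=3: inner runs 3 times
  i=4: inner runs 4 times
  i=5: inner runs 5 times
  i=6: inner runs 6 times
  i=7: inner runs 7 times
  ...
Total = 0 + 1 + 2 + ... + 2769 = 2770*(2770-1)/2 = 3835065


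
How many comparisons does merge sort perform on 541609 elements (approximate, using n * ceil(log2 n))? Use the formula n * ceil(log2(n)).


Recursion depth: ceil(log2(541609)) = 20
Each recursion level merges n = 541609 elements
Total = 541609 * 20 = 10832180


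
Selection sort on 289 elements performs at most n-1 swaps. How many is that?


Each of the 288 passes places one element in its final position.
Pass 1: swap minimum into position 0
Pass 2: swap minimum of remaining into position 1
...
Pass 288: last two elements, one swap
Maximum swaps = 289 - 1 = 288


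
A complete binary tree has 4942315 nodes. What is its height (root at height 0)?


In a complete binary tree, level k holds nodes 2^k .. 2^(k+1)-1 (1-indexed).
Height = floor(log2(n)) = floor(log2(4942315)) = 22
Check: 2^22 = 4194304 <= 4942315 < 8388608 = 2^23


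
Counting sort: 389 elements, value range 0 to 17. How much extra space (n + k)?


n = 389 (output array)
k = 18 (count array for 18 distinct values)
Extra space = 389 + 18 = 407


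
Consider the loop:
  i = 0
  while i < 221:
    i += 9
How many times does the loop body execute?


Starting at i = 0, each iteration adds 9.
Iterations until i >= 221:
  Iteration 1: i = 0 -> i = 9
  Iteration 2: i = 9 -> i = 18
  Iteration 3: i = 18 -> i = 27
  Iteration 4: i = 27 -> i = 36
  Iteration 5: i = 36 -> i = 45
  Iteration 6: i = 45 -> i = 54
  Iteration 7: i = 54 -> i = 63
  Iteration 8: i = 63 -> i = 72
  ... continuing ...
Total iterations = ceil(221/9) = 25


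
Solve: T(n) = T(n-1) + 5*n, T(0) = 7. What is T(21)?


Expanding the recurrence:
T(21) = T(20) + 5*21
       = T(19) + 5*20 + 5*21
       ...
       = T(0) + 5*(1 + 2 + ... + 21)
       = 7 + 5 * 21*22/2
       = 7 + 5 * 231
       = 7 + 1155 = 1162


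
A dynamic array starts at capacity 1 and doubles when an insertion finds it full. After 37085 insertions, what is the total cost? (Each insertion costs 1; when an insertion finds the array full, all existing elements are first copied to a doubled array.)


Insertion cost: 37085 (one per element)
Resizes occur just before inserting elements 2, 3, 5, 9, ...
Elements copied at each resize: 1 + 2 + 4 + 8 + 16 + 32 + 64 + 128 + 256 + 512 + 1024 + 2048 + 4096 + 8192 + 16384 + 32768
Sum of copies = 65535 (geometric series: 2^k - 1)
Total = 37085 + 65535 = 102620


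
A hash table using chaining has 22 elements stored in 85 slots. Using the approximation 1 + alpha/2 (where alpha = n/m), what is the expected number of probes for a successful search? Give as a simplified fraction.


Load factor alpha = n/m = 22/85
Expected probes = 1 + alpha/2 = 1 + 22/(2*85)
= 1 + 22/170
= 170/170 + 22/170
= 192/170
Simplify: 96/85


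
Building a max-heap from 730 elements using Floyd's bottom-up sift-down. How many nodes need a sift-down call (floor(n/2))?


In a heap of 730 elements (0-indexed array):
  Last element index: 729
  Parent of last element: floor((729 - 1) / 2) = 364
  Internal nodes: indices 0 to 364
  Count = floor(730/2) = 365


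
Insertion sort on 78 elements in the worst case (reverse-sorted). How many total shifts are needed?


In the worst case (reverse-sorted), each element shifts past all previous:
  Element 1: 1 shifts
  Element 2: 2 shifts
  Element 3: 3 shifts
  Element 4: 4 shifts
  Element 5: 5 shifts
  ...
  Element 77: 77 shifts
Total = 1 + 2 + ... + 77
= 78*(78-1)/2 = 3003


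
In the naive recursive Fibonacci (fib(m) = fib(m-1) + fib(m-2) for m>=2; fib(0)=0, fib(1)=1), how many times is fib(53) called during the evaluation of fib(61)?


Let N(m) = number of times fib(m) is called while evaluating fib(61).
N(61) = 1 (the initial call).
N(60) = 1 (only fib(61) calls it).
For 1 <= m <= 59: fib(m) is called by fib(m+1) and fib(m+2), so
  N(m) = N(m+1) + N(m+2).
fib(0) is called only by fib(2), so N(0) = N(2).
Walk down from m=61:
  N(61)=1, N(60)=1, N(59)=2, N(58)=3, N(57)=5, N(56)=8, N(55)=13, N(54)=21, N(53)=34
N(53) = 34


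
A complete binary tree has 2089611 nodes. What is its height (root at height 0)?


In a complete binary tree, level k holds nodes 2^k .. 2^(k+1)-1 (1-indexed).
Height = floor(log2(n)) = floor(log2(2089611)) = 20
Check: 2^20 = 1048576 <= 2089611 < 2097152 = 2^21


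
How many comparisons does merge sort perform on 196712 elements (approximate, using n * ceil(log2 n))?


Recursion depth: ceil(log2(196712)) = 18
Each recursion level merges n = 196712 elements
Total = 196712 * 18 = 3540816


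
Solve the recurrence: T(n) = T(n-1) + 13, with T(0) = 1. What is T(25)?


Unrolling the recurrence:
T(25) = T(24) + 13
       = T(23) + 13 + 13
       = T(22) + 13*3
       ...
       = T(0) + 13*25
       = 1 + 325 = 326


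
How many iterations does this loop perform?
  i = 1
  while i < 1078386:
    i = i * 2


The loop variable doubles each iteration:
i = 1 -> 2 -> 4 -> 8 -> 16 -> 32 -> 64 -> 128 -> 256 -> 512 -> 1024 -> 2048 -> 4096 -> 8192 -> 16384 -> 32768 -> 65536 -> 131072 -> 262144 -> 524288 -> 1048576 -> 2097152 (stop, 2097152 >= 1078386)
Number of doublings = ceil(log2(1078386)) = 21


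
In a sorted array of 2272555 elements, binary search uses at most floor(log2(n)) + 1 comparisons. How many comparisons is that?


Halving sequence: 2272555 -> 1136277 -> 568138 -> 284069 -> 142034 -> 71017 -> 35508 -> 17754 -> 8877 -> 4438 -> 2219 -> 1109 -> 554 -> 277 -> 138 -> 69 -> 34 -> 17 -> 8 -> 4 -> 2 -> 1
Number of halvings = 21
Max comparisons = 21 + 1 = 22


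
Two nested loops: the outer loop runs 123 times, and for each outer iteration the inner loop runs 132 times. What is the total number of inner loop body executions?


Outer loop: 123 iterations
Inner loop: 132 iterations per outer iteration
Total = 123 * 132 = 16236


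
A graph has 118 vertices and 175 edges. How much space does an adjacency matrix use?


Adjacency matrix: V x V grid of entries
Space = V^2 = 118^2 = 118 * 118 = 13924


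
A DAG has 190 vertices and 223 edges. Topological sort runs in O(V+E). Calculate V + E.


V = 190 (vertex processing)
E = 223 (edge processing)
V + E = 190 + 223 = 413


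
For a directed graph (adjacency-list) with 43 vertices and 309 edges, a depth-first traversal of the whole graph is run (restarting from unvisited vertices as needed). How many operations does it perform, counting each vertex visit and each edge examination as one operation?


A full DFS traversal visits each vertex once and examines each edge once.
V = 43
E = 309
Sum = 43 + 309 = 352


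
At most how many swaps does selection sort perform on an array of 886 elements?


Each of the 885 passes places one element in its final position.
Pass 1: swap minimum into position 0
Pass 2: swap minimum of remaining into position 1
...
Pass 885: last two elements, one swap
Maximum swaps = 886 - 1 = 885


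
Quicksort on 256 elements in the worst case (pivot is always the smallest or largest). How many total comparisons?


In the worst case, each partition step picks the worst pivot:
  Partition 1: 255 comparisons (n-1 elements to compare)
  Partition 2: 254 comparisons
  Partition 3: 253 comparisons
  Partition 4: 252 comparisons
  Partition 5: 251 comparisons
  ...
  Last partition: 0 comparisons
Total = (n-1) + (n-2) + ... + 1 + 0 = n*(n-1)/2
= 256*255/2 = 32640


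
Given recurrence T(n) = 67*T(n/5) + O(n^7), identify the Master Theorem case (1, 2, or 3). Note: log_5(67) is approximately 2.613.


Master Theorem parameters: a=67, b=5, c=7
log_b(a) = 2.613
Compare b^c with a: 5^7 = 78125 > 67, so c > log_b(a).
Comparing c=7 vs log_b(a)=2.613:
7 > 2.613 => Case 3
Result: T(n) = O(n^7)
Master Theorem case = 3


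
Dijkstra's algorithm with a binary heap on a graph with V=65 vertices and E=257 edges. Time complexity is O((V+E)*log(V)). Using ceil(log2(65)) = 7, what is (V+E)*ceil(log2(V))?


Dijkstra with a binary heap: each vertex is extracted once, each edge may relax once.
Each heap operation costs O(log V).
V + E = 65 + 257 = 322
ceil(log2(65)) = 7 (since 2^6 = 64 < 65 <= 128 = 2^7)
Total heap work = (V+E) * ceil(log2(V)) = 322 * 7 = 2254


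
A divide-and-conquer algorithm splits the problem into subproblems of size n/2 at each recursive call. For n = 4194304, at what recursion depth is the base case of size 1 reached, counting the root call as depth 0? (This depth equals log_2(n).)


At each depth, the problem size is divided by 2:
  Depth 0: problem size = 4194304
  Depth 1: problem size = 2097152
  Depth 2: problem size = 1048576
  Depth 3: problem size = 524288
  Depth 4: problem size = 262144
  Depth 5: problem size = 131072
  Depth 6: problem size = 65536
  Depth 7: problem size = 32768
  Depth 8: problem size = 16384
  Depth 9: problem size = 8192
  Depth 10: problem size = 4096
  Depth 11: problem size = 2048
  Depth 12: problem size = 1024
  Depth 13: problem size = 512
  Depth 14: problem size = 256
  Depth 15: problem size = 128
  Depth 16: problem size = 64
  Depth 17: problem size = 32
  Depth 18: problem size = 16
  Depth 19: problem size = 8
  Depth 20: problem size = 4
  Depth 21: problem size = 2
  Depth 22: problem size = 1 (base case)
The base case is reached at depth log_2(4194304) = 22 (the tree has 23 levels counting depth 0, but the depth asked for is 22).
Recursion depth = 22


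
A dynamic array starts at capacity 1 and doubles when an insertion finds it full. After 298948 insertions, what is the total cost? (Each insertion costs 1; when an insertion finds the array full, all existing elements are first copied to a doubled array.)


Insertion cost: 298948 (one per element)
Resizes occur just before inserting elements 2, 3, 5, 9, ...
Elements copied at each resize: 1 + 2 + 4 + 8 + 16 + 32 + 64 + 128 + 256 + 512 + 1024 + 2048 + 4096 + 8192 + 16384 + 32768 + 65536 + 131072 + 262144
Sum of copies = 524287 (geometric series: 2^k - 1)
Total = 298948 + 524287 = 823235


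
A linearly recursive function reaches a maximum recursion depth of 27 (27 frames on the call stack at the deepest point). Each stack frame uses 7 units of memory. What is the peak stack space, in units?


Maximum recursion depth = 27 frames
Memory per frame = 7 units
Total stack space = depth * frame_size
= 27 * 7 = 189


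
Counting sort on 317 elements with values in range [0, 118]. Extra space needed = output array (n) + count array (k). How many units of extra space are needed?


Output array size: 317 (to store sorted result)
Count array size: 119 (one slot per possible value, range 0 to 118)
Total extra space = 317 + 119 = 436


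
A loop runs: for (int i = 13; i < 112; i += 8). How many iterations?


Loop starts at i = 13, increments by 8, stops when i >= 112.
Number of iterations = ceil((112 - 13) / 8)
= ceil(99 / 8)
= 13


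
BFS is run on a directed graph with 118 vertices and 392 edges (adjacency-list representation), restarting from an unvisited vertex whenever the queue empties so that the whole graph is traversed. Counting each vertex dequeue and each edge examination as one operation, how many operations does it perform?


A full BFS traversal dequeues each vertex exactly once and examines each directed edge exactly once.
V = 118 (vertex processing cost)
E = 392 (edge examination cost)
Total operations proportional to V + E = 118 + 392 = 510


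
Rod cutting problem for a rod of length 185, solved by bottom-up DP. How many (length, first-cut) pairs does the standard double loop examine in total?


For each subproblem length i = 1..185, the inner loop considers i possible first cuts.
Total = 1 + 2 + ... + 185
= 185*(185+1)/2
= 185*186/2 = 17205


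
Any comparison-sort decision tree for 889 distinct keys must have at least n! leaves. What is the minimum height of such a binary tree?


A binary decision tree of height h has at most 2^h leaves and needs at least n! of them, so h >= ceil(log2(n!)).
889! is far too large to multiply out, so use Stirling's series:
  ln(n!) ~ n ln n - n + (1/2) ln(2 pi n) + 1/(12n)  (error below 1/(360 n^3), negligible here)
  ln(889) = 6.7900972
  n ln n = 889 * 6.7900972 = 6036.3964
  (1/2) ln(2 pi * 889) = (1/2) ln(5585.7517) = 4.3140
  1/(12*889) = 0.0001
  ln(889!) ~ 6036.3964 - 889 + 4.3140 + 0.0001 = 5151.7105
Convert to base 2: log2(889!) = 5151.7105 / ln 2 = 5151.7105 / 0.69314718 = 7432.3472
ceil(7432.3472) = 7433


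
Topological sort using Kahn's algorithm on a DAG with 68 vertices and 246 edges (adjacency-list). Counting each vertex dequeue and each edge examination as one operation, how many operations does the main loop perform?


Kahn's algorithm:
  1. Compute in-degrees: O(V + E)
  2. Process queue: each vertex dequeued once (O(V))
     each edge examined once (O(E))
Total = V + E = 68 + 246 = 314


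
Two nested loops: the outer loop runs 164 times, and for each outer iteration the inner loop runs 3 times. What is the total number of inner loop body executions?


Outer loop: 164 iterations
Inner loop: 3 iterations per outer iteration
Total = 164 * 3 = 492


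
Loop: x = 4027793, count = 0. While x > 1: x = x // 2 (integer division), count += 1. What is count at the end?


The variable x halves each step:
x = 4027793 -> 2013896 -> 1006948 -> 503474 -> 251737 -> 125868 -> 62934 -> 31467 -> 15733 -> 7866 -> 3933 -> 1966 -> 983 -> 491 -> 245 -> 122 -> 61 -> 30 -> 15 -> 7 -> 3 -> 1
Number of halvings = floor(log2(4027793)) = 21


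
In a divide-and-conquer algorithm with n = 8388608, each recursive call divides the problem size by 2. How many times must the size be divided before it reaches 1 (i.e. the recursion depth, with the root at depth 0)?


Number of divisions = log_2(8388608)
Sizes: 8388608 -> 4194304 -> 2097152 -> 1048576 -> 524288 -> 262144 -> 131072 -> 65536 -> 32768 -> 16384 -> 8192 -> 4096 -> 2048 -> 1024 -> 512 -> 256 -> 128 -> 64 -> 32 -> 16 -> 8 -> 4 -> 2 -> 1 (23 divisions)
Recursion depth = 23


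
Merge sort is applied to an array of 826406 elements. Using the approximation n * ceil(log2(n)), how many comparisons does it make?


Merge sort divides the array into halves recursively.
Number of levels = ceil(log2(826406)) = 20
At each level, approximately n = 826406 comparisons are needed for merging.
Total comparisons ~ n * ceil(log2(n)) = 826406 * 20 = 16528120


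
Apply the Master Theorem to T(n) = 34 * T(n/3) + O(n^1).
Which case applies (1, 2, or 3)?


The Master Theorem: T(n) = a*T(n/b) + O(n^c)
  a = 34, b = 3, c = 1
log_b(a) = log_3(34) ~ 3.21
Compare b^c with a: 3^1 = 3 < 34, so c < log_b(a).
Since c < log_b(a), Case 1 applies.
T(n) = O(n^(log_3 34)) ~ O(n^3.21)
Master Theorem case = 1


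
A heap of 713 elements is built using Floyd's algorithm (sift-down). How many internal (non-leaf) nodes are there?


Leaf nodes occupy roughly half the array.
Sift-down is called for each internal node, starting from the last one.
Internal nodes = floor(n/2) = floor(713/2) = 356


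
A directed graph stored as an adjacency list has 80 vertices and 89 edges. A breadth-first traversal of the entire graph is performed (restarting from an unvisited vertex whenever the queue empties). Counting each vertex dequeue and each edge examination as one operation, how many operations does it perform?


A full BFS traversal dequeues each vertex once and examines each edge once.
Vertex visits: 80
Edge visits: 89
V + E = 80 + 89 = 169


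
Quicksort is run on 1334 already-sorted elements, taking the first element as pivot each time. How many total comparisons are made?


Sum of comparisons per partition:
1333 + 1332 + ... + 1 + 0
= 1334 * (1334 - 1) / 2
= 1334 * 1333 / 2
= 889111


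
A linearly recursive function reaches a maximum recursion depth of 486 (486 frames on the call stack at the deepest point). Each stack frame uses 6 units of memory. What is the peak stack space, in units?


Maximum recursion depth = 486 frames
Memory per frame = 6 units
Total stack space = depth * frame_size
= 486 * 6 = 2916


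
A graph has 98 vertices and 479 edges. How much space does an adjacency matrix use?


Adjacency matrix: V x V grid of entries
Space = V^2 = 98^2 = 98 * 98 = 9604


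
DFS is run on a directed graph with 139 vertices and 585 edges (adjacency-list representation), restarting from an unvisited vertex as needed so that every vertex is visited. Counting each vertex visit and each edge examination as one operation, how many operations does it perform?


A full DFS traversal processes each vertex exactly once (push/pop on stack).
Each directed edge is examined once.
V = 139, E = 585
V + E = 724


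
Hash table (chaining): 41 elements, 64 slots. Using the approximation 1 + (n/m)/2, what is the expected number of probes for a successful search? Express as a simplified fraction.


Computing expected probes:
alpha = 41/64
= 1 + alpha/2
= 1 + 41/(2*64)
= (2*64 + 41) / (2*64)
= 169/128


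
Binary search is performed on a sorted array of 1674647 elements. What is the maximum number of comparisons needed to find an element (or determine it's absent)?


Binary search halves the search space each comparison:
  Step 1: search space = 1674647 -> 837323
  Step 2: search space = 837323 -> 418661
  Step 3: search space = 418661 -> 209330
  Step 4: search space = 209330 -> 104665
  Step 5: search space = 104665 -> 52332
  Step 6: search space = 52332 -> 26166
  Step 7: search space = 26166 -> 13083
  Step 8: search space = 13083 -> 6541
  Step 9: search space = 6541 -> 3270
  Step 10: search space = 3270 -> 1635
  Step 11: search space = 1635 -> 817
  Step 12: search space = 817 -> 408
  Step 13: search space = 408 -> 204
  Step 14: search space = 204 -> 102
  Step 15: search space = 102 -> 51
  Step 16: search space = 51 -> 25
  Step 17: search space = 25 -> 12
  Step 18: search space = 12 -> 6
  Step 19: search space = 6 -> 3
  Step 20: search space = 3 -> 1
  Step 21: search space = 1 (final check)
Maximum comparisons = floor(log2(1674647)) + 1 = 20 + 1 = 21


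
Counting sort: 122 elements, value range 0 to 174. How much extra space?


n = 122 (output array)
k = 175 (count array for 175 distinct values)
Extra space = 122 + 175 = 297


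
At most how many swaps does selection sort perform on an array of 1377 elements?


Each of the 1376 passes places one element in its final position.
Pass 1: swap minimum into position 0
Pass 2: swap minimum of remaining into position 1
...
Pass 1376: last two elements, one swap
Maximum swaps = 1377 - 1 = 1376
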